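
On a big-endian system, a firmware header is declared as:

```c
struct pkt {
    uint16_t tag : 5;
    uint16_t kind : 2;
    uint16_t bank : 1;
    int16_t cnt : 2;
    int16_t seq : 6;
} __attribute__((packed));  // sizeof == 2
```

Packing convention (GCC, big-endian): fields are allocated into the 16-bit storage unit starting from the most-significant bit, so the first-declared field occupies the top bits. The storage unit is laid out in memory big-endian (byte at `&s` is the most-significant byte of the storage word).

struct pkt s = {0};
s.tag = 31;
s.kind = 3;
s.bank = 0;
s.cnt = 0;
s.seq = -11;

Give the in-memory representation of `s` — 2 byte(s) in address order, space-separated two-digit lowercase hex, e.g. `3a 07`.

fe 35

[11+:5] tag=31 & 0x1f = 0x1f; word=0xf800
[9+:2] kind=3 & 0x3 = 0x3; word=0xfe00
[8+:1] bank=0 & 0x1 = 0x0; word=0xfe00
[6+:2] cnt=0 & 0x3 = 0x0; word=0xfe00
[0+:6] seq=-11 & 0x3f = 0x35; word=0xfe35
word = 0xfe35 → big-endian bytes:
  [0]=0xfe  [1]=0x35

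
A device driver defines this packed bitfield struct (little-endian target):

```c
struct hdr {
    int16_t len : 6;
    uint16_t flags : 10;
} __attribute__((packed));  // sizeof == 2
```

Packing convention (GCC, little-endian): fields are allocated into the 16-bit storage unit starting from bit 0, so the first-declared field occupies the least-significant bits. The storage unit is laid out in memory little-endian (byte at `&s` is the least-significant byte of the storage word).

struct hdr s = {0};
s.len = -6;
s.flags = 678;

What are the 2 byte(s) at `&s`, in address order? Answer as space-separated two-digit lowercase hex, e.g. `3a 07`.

len (6b) val=-6 bits=0x3a at bit 0: 0x003a
flags (10b) val=678 bits=0x2a6 at bit 6: 0xa9ba
word = 0xa9ba → little-endian bytes:
  [0]=0xba  [1]=0xa9

ba a9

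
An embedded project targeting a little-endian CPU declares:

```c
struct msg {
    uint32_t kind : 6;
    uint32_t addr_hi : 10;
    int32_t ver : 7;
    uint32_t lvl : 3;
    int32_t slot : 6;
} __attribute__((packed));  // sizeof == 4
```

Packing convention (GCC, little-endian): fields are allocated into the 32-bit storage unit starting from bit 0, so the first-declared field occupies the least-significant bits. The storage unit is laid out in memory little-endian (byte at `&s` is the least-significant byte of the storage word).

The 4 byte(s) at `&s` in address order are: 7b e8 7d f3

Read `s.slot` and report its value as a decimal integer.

[0]=0x7b [1]=0xe8 [2]=0x7d [3]=0xf3 (little-endian) → word 0xf37de87b
kind [0+:6] = (word>>0) & 0x3f = 59
addr_hi [6+:10] = (word>>6) & 0x3ff = 929
ver [16+:7] = (word>>16) & 0x7f = 125
lvl [23+:3] = (word>>23) & 0x7 = 6
slot [26+:6] = (word>>26) & 0x3f = 60  ←
slot signed 6b, MSB=1: 60 - 64 = -4

-4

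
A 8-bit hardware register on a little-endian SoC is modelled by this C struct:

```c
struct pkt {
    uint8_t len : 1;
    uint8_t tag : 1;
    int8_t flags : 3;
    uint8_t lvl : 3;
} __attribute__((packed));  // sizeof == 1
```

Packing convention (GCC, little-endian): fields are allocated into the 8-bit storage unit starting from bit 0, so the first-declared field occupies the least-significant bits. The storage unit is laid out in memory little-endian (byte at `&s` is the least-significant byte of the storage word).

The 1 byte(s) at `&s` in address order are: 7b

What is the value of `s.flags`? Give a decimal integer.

-2

[0]=0x7b (little-endian) → word 0x7b
len [0+:1] = (word>>0) & 0x1 = 1
tag [1+:1] = (word>>1) & 0x1 = 1
flags [2+:3] = (word>>2) & 0x7 = 6  ←
lvl [5+:3] = (word>>5) & 0x7 = 3
flags signed 3b, MSB=1: 6 - 8 = -2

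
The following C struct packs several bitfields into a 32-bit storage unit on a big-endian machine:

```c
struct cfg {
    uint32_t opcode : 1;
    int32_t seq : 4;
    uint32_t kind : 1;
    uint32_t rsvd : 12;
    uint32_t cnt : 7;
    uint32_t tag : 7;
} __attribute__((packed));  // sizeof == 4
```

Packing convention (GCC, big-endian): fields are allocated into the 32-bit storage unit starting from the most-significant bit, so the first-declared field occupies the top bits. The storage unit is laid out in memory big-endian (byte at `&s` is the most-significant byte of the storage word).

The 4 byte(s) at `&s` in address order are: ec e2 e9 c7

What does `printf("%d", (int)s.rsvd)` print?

[0]=0xec [1]=0xe2 [2]=0xe9 [3]=0xc7 (big-endian) → word 0xece2e9c7
opcode [31+:1] = (word>>31) & 0x1 = 1
seq [27+:4] = (word>>27) & 0xf = 13
kind [26+:1] = (word>>26) & 0x1 = 1
rsvd [14+:12] = (word>>14) & 0xfff = 907  ←
cnt [7+:7] = (word>>7) & 0x7f = 83
tag [0+:7] = (word>>0) & 0x7f = 71

907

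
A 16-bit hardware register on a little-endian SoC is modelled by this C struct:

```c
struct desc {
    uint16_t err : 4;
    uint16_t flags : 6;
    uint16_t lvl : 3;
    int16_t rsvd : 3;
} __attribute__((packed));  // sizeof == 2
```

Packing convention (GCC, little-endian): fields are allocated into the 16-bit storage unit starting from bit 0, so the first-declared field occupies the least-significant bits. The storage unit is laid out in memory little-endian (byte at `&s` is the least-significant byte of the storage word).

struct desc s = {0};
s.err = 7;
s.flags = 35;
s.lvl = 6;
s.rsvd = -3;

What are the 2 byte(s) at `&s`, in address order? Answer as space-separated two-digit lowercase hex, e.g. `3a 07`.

37 ba

err:4 = 7 → 0x7 << 0 → word 0x0007
flags:6 = 35 → 0x23 << 4 → word 0x0237
lvl:3 = 6 → 0x6 << 10 → word 0x1a37
rsvd:3 = -3 → 0x5 << 13 → word 0xba37
word = 0xba37 → little-endian bytes:
  [0]=0x37  [1]=0xba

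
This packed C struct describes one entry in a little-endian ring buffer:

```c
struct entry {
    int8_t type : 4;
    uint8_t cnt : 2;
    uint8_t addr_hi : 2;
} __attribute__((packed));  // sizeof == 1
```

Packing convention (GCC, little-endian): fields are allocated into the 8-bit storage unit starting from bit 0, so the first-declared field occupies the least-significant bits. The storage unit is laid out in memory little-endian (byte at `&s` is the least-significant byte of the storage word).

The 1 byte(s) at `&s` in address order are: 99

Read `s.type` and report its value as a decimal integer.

[0]=0x99 (little-endian) → word 0x99
type [0+:4] = (word>>0) & 0xf = 9  ←
cnt [4+:2] = (word>>4) & 0x3 = 1
addr_hi [6+:2] = (word>>6) & 0x3 = 2
type signed 4b, MSB=1: 9 - 16 = -7

-7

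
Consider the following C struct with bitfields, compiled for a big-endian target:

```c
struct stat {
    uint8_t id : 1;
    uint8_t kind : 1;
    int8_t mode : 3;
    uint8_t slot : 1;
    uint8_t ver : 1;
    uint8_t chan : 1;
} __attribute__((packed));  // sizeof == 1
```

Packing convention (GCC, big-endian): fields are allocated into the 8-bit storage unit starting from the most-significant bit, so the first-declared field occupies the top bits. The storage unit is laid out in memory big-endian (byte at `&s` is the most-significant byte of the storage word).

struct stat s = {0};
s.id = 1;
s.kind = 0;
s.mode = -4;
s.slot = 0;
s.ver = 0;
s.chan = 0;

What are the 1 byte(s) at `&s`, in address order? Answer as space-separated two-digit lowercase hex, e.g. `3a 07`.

id:1 = 1 → 0x1 << 7 → word 0x80
kind:1 = 0 → 0x0 << 6 → word 0x80
mode:3 = -4 → 0x4 << 3 → word 0xa0
slot:1 = 0 → 0x0 << 2 → word 0xa0
ver:1 = 0 → 0x0 << 1 → word 0xa0
chan:1 = 0 → 0x0 << 0 → word 0xa0
word = 0xa0 → big-endian bytes:
  [0]=0xa0

a0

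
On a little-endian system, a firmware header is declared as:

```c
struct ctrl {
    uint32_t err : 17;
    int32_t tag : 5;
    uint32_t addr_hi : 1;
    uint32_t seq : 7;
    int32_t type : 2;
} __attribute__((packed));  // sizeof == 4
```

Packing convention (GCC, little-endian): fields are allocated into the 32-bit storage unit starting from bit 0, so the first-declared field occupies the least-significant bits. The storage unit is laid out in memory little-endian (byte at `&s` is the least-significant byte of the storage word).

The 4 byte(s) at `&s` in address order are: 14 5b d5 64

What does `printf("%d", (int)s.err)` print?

[0]=0x14 [1]=0x5b [2]=0xd5 [3]=0x64 (little-endian) → word 0x64d55b14
err [0+:17] = (word>>0) & 0x1ffff = 88852  ←
tag [17+:5] = (word>>17) & 0x1f = 10
addr_hi [22+:1] = (word>>22) & 0x1 = 1
seq [23+:7] = (word>>23) & 0x7f = 73
type [30+:2] = (word>>30) & 0x3 = 1

88852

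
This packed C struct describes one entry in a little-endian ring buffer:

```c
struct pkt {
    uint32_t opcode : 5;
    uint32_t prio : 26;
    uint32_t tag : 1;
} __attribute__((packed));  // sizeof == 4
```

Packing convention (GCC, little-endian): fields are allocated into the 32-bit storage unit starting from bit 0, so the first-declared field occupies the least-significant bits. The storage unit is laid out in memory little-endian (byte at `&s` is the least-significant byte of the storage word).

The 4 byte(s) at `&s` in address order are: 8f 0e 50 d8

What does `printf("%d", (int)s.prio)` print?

46301300

[0]=0x8f [1]=0x0e [2]=0x50 [3]=0xd8 (little-endian) → word 0xd8500e8f
opcode:5 @ bit 0 → (0xd8500e8f>>0)&0x1f = 0xf
prio:26 @ bit 5 → (0xd8500e8f>>5)&0x3ffffff = 0x2c28074  ←
tag:1 @ bit 31 → (0xd8500e8f>>31)&0x1 = 0x1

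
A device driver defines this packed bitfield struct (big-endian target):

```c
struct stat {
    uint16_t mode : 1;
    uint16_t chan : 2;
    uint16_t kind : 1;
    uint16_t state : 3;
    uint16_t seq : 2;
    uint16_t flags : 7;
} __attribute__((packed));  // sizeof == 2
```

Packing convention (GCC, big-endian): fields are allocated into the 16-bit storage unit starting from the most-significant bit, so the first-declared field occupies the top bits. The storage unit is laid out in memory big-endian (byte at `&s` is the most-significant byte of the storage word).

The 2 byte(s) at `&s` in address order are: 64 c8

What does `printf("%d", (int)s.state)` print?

[0]=0x64 [1]=0xc8 (big-endian) → word 0x64c8
mode:1 @ bit 15 → (0x64c8>>15)&0x1 = 0x0
chan:2 @ bit 13 → (0x64c8>>13)&0x3 = 0x3
kind:1 @ bit 12 → (0x64c8>>12)&0x1 = 0x0
state:3 @ bit 9 → (0x64c8>>9)&0x7 = 0x2  ←
seq:2 @ bit 7 → (0x64c8>>7)&0x3 = 0x1
flags:7 @ bit 0 → (0x64c8>>0)&0x7f = 0x48

2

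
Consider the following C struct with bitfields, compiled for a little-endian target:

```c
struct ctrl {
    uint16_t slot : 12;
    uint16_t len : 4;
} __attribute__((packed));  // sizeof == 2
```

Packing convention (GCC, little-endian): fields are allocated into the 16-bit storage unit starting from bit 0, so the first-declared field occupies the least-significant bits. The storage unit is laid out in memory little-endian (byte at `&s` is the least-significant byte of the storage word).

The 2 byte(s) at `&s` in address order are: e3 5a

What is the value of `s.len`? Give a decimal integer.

[0]=0xe3 [1]=0x5a (little-endian) → word 0x5ae3
slot:12 @ bit 0 → (0x5ae3>>0)&0xfff = 0xae3
len:4 @ bit 12 → (0x5ae3>>12)&0xf = 0x5  ←

5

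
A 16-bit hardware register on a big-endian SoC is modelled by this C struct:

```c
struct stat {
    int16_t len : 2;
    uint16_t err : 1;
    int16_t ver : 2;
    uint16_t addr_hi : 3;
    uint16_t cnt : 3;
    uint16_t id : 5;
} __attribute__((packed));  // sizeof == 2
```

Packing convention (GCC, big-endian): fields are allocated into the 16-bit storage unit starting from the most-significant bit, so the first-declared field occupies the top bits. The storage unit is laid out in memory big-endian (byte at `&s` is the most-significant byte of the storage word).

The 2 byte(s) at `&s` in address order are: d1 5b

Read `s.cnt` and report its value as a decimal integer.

[0]=0xd1 [1]=0x5b (big-endian) → word 0xd15b
len [14+:2] = (word>>14) & 0x3 = 3
err [13+:1] = (word>>13) & 0x1 = 0
ver [11+:2] = (word>>11) & 0x3 = 2
addr_hi [8+:3] = (word>>8) & 0x7 = 1
cnt [5+:3] = (word>>5) & 0x7 = 2  ←
id [0+:5] = (word>>0) & 0x1f = 27

2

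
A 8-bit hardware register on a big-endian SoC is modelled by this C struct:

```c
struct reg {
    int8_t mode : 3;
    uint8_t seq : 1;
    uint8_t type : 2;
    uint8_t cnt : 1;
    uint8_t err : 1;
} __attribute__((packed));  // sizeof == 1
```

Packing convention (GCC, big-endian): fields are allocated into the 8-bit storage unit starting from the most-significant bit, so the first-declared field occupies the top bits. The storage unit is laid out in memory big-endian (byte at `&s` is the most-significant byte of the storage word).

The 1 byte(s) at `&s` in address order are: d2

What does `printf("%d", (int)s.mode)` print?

[0]=0xd2 (big-endian) → word 0xd2
mode [5+:3] = (word>>5) & 0x7 = 6  ←
seq [4+:1] = (word>>4) & 0x1 = 1
type [2+:2] = (word>>2) & 0x3 = 0
cnt [1+:1] = (word>>1) & 0x1 = 1
err [0+:1] = (word>>0) & 0x1 = 0
mode signed 3b, MSB=1: 6 - 8 = -2

-2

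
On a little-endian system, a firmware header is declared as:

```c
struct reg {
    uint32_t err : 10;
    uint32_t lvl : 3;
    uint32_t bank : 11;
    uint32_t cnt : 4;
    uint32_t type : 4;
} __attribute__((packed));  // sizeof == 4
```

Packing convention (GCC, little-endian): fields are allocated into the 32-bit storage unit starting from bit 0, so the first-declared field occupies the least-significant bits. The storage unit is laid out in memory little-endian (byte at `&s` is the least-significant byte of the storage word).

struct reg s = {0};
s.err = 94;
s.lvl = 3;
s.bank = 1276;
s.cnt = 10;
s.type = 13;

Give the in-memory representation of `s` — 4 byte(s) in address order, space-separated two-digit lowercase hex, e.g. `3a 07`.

5e 8c 9f da

err (10b) val=94 bits=0x5e at bit 0: 0x0000005e
lvl (3b) val=3 bits=0x3 at bit 10: 0x00000c5e
bank (11b) val=1276 bits=0x4fc at bit 13: 0x009f8c5e
cnt (4b) val=10 bits=0xa at bit 24: 0x0a9f8c5e
type (4b) val=13 bits=0xd at bit 28: 0xda9f8c5e
word = 0xda9f8c5e → little-endian bytes:
  [0]=0x5e  [1]=0x8c  [2]=0x9f  [3]=0xda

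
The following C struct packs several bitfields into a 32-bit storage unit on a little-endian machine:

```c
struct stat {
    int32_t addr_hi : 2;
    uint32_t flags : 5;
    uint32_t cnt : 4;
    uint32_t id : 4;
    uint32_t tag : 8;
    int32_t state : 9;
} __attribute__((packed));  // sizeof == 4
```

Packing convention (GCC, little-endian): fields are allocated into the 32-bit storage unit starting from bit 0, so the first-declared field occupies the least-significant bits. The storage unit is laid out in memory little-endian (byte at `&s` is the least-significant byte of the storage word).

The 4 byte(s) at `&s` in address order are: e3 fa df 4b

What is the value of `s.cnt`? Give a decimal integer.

5

[0]=0xe3 [1]=0xfa [2]=0xdf [3]=0x4b (little-endian) → word 0x4bdffae3
addr_hi [0+:2] = (word>>0) & 0x3 = 3
flags [2+:5] = (word>>2) & 0x1f = 24
cnt [7+:4] = (word>>7) & 0xf = 5  ←
id [11+:4] = (word>>11) & 0xf = 15
tag [15+:8] = (word>>15) & 0xff = 191
state [23+:9] = (word>>23) & 0x1ff = 151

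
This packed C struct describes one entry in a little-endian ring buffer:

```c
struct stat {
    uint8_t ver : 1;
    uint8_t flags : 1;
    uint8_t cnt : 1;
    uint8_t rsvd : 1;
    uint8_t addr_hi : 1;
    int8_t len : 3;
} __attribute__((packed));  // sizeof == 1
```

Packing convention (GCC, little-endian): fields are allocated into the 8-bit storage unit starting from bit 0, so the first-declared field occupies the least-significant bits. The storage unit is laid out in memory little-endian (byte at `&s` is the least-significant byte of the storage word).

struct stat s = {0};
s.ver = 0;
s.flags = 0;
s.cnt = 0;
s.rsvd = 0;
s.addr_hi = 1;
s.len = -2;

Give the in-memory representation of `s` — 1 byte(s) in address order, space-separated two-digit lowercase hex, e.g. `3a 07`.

ver:1 = 0 → 0x0 << 0 → word 0x00
flags:1 = 0 → 0x0 << 1 → word 0x00
cnt:1 = 0 → 0x0 << 2 → word 0x00
rsvd:1 = 0 → 0x0 << 3 → word 0x00
addr_hi:1 = 1 → 0x1 << 4 → word 0x10
len:3 = -2 → 0x6 << 5 → word 0xd0
word = 0xd0 → little-endian bytes:
  [0]=0xd0

d0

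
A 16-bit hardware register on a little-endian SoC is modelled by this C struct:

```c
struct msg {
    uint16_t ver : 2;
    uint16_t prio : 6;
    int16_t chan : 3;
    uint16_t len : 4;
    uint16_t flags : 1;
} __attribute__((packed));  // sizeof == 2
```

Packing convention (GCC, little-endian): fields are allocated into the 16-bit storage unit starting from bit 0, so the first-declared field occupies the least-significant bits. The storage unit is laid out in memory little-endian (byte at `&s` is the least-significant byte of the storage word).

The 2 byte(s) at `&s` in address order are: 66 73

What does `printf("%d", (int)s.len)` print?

14

[0]=0x66 [1]=0x73 (little-endian) → word 0x7366
ver:2 @ bit 0 → (0x7366>>0)&0x3 = 0x2
prio:6 @ bit 2 → (0x7366>>2)&0x3f = 0x19
chan:3 @ bit 8 → (0x7366>>8)&0x7 = 0x3
len:4 @ bit 11 → (0x7366>>11)&0xf = 0xe  ←
flags:1 @ bit 15 → (0x7366>>15)&0x1 = 0x0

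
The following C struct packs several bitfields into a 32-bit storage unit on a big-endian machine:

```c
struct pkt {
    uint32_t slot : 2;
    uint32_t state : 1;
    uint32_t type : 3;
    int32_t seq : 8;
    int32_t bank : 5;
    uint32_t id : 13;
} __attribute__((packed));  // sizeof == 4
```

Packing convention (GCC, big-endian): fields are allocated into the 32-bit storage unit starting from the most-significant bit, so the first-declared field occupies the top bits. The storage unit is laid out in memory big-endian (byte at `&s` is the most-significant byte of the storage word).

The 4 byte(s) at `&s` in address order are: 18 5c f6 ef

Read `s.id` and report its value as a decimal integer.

5871

[0]=0x18 [1]=0x5c [2]=0xf6 [3]=0xef (big-endian) → word 0x185cf6ef
slot:2 @ bit 30 → (0x185cf6ef>>30)&0x3 = 0x0
state:1 @ bit 29 → (0x185cf6ef>>29)&0x1 = 0x0
type:3 @ bit 26 → (0x185cf6ef>>26)&0x7 = 0x6
seq:8 @ bit 18 → (0x185cf6ef>>18)&0xff = 0x17
bank:5 @ bit 13 → (0x185cf6ef>>13)&0x1f = 0x7
id:13 @ bit 0 → (0x185cf6ef>>0)&0x1fff = 0x16ef  ←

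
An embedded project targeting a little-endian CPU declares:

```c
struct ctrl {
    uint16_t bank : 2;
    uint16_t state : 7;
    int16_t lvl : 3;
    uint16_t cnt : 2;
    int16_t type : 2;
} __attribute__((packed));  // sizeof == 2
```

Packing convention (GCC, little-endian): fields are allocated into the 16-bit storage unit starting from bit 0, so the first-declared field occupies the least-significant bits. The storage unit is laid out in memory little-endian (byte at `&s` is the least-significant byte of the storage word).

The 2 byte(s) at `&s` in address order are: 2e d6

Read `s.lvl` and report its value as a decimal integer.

3

[0]=0x2e [1]=0xd6 (little-endian) → word 0xd62e
bank [0+:2] = (word>>0) & 0x3 = 2
state [2+:7] = (word>>2) & 0x7f = 11
lvl [9+:3] = (word>>9) & 0x7 = 3  ←
cnt [12+:2] = (word>>12) & 0x3 = 1
type [14+:2] = (word>>14) & 0x3 = 3
lvl signed 3b, MSB=0: value = 3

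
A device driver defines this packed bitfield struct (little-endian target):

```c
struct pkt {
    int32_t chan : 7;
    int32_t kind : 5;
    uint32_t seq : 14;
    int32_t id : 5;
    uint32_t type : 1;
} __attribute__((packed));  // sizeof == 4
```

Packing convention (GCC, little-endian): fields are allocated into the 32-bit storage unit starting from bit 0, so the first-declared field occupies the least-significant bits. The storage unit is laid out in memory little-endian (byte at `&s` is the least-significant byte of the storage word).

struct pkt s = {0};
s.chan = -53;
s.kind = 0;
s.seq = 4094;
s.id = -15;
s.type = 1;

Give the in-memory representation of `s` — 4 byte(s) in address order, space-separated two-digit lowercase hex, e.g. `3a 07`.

chan (7b) val=-53 bits=0x4b at bit 0: 0x0000004b
kind (5b) val=0 bits=0x0 at bit 7: 0x0000004b
seq (14b) val=4094 bits=0xffe at bit 12: 0x00ffe04b
id (5b) val=-15 bits=0x11 at bit 26: 0x44ffe04b
type (1b) val=1 bits=0x1 at bit 31: 0xc4ffe04b
word = 0xc4ffe04b → little-endian bytes:
  [0]=0x4b  [1]=0xe0  [2]=0xff  [3]=0xc4

4b e0 ff c4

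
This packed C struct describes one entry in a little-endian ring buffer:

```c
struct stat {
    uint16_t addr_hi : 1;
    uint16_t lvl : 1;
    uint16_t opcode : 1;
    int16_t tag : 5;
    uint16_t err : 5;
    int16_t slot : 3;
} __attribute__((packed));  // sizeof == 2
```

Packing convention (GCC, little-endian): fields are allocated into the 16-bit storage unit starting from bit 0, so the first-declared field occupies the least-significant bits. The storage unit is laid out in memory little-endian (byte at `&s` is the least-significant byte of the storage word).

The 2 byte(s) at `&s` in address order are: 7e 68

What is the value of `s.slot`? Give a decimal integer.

3

[0]=0x7e [1]=0x68 (little-endian) → word 0x687e
addr_hi:1 @ bit 0 → (0x687e>>0)&0x1 = 0x0
lvl:1 @ bit 1 → (0x687e>>1)&0x1 = 0x1
opcode:1 @ bit 2 → (0x687e>>2)&0x1 = 0x1
tag:5 @ bit 3 → (0x687e>>3)&0x1f = 0xf
err:5 @ bit 8 → (0x687e>>8)&0x1f = 0x8
slot:3 @ bit 13 → (0x687e>>13)&0x7 = 0x3  ←
slot signed 3b, MSB=0: value = 3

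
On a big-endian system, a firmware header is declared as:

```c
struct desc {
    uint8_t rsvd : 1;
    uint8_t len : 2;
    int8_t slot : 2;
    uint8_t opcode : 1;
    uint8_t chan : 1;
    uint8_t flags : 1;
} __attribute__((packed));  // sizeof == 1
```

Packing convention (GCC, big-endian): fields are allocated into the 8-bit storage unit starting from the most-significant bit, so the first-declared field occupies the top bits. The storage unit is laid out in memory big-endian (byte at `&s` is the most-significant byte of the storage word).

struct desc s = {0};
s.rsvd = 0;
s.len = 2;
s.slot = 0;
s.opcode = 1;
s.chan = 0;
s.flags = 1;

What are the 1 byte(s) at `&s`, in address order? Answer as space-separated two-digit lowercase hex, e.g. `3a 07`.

rsvd (1b) val=0 bits=0x0 at bit 7: 0x00
len (2b) val=2 bits=0x2 at bit 5: 0x40
slot (2b) val=0 bits=0x0 at bit 3: 0x40
opcode (1b) val=1 bits=0x1 at bit 2: 0x44
chan (1b) val=0 bits=0x0 at bit 1: 0x44
flags (1b) val=1 bits=0x1 at bit 0: 0x45
word = 0x45 → big-endian bytes:
  [0]=0x45

45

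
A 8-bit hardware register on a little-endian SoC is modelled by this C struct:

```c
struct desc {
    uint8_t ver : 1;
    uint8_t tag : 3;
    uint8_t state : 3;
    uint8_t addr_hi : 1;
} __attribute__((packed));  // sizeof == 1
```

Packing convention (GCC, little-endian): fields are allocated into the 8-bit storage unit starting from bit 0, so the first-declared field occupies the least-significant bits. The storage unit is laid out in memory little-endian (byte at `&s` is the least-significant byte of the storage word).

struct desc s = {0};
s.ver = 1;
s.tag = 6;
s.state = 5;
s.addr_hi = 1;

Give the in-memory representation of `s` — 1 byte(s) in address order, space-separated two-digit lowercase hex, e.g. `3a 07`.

dd

[0+:1] ver=1 & 0x1 = 0x1; word=0x01
[1+:3] tag=6 & 0x7 = 0x6; word=0x0d
[4+:3] state=5 & 0x7 = 0x5; word=0x5d
[7+:1] addr_hi=1 & 0x1 = 0x1; word=0xdd
word = 0xdd → little-endian bytes:
  [0]=0xdd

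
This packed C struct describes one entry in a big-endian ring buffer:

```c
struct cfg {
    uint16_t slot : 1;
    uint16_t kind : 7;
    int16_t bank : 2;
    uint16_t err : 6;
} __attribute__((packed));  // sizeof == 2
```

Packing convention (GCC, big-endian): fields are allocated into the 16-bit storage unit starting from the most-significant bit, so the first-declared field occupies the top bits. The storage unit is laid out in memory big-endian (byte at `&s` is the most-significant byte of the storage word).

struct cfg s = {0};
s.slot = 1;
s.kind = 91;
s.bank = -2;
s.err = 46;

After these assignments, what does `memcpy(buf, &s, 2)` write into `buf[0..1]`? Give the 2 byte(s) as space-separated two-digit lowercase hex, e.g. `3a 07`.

db ae

[15+:1] slot=1 & 0x1 = 0x1; word=0x8000
[8+:7] kind=91 & 0x7f = 0x5b; word=0xdb00
[6+:2] bank=-2 & 0x3 = 0x2; word=0xdb80
[0+:6] err=46 & 0x3f = 0x2e; word=0xdbae
word = 0xdbae → big-endian bytes:
  [0]=0xdb  [1]=0xae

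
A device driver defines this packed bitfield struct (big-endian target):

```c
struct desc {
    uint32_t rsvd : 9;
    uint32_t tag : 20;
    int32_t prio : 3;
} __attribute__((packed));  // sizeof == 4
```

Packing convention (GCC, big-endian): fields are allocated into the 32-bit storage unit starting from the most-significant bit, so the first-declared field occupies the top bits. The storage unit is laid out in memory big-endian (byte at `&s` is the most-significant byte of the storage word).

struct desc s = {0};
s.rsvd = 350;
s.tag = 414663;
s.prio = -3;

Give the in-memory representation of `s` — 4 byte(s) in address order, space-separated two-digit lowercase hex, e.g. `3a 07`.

rsvd:9 = 350 → 0x15e << 23 → word 0xaf000000
tag:20 = 414663 → 0x653c7 << 3 → word 0xaf329e38
prio:3 = -3 → 0x5 << 0 → word 0xaf329e3d
word = 0xaf329e3d → big-endian bytes:
  [0]=0xaf  [1]=0x32  [2]=0x9e  [3]=0x3d

af 32 9e 3d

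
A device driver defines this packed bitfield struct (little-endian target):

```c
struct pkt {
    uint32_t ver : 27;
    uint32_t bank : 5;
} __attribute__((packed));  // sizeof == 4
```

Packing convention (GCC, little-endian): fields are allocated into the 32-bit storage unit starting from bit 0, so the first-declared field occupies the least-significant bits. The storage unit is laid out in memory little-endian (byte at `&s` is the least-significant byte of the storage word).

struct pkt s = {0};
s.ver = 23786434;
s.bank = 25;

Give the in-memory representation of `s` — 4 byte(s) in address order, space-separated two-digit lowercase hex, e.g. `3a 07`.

c2 f3 6a c9

[0+:27] ver=23786434 & 0x7ffffff = 0x16af3c2; word=0x016af3c2
[27+:5] bank=25 & 0x1f = 0x19; word=0xc96af3c2
word = 0xc96af3c2 → little-endian bytes:
  [0]=0xc2  [1]=0xf3  [2]=0x6a  [3]=0xc9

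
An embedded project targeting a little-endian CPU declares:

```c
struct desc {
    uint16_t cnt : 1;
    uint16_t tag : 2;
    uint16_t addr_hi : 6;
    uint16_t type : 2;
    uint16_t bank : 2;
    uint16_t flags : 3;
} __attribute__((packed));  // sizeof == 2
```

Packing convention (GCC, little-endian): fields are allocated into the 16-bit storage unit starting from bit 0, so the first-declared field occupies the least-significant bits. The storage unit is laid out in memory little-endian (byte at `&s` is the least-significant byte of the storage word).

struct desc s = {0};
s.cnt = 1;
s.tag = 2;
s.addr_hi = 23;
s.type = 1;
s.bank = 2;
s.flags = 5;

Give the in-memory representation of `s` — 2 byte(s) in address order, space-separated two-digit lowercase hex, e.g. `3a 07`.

bd b2

cnt (1b) val=1 bits=0x1 at bit 0: 0x0001
tag (2b) val=2 bits=0x2 at bit 1: 0x0005
addr_hi (6b) val=23 bits=0x17 at bit 3: 0x00bd
type (2b) val=1 bits=0x1 at bit 9: 0x02bd
bank (2b) val=2 bits=0x2 at bit 11: 0x12bd
flags (3b) val=5 bits=0x5 at bit 13: 0xb2bd
word = 0xb2bd → little-endian bytes:
  [0]=0xbd  [1]=0xb2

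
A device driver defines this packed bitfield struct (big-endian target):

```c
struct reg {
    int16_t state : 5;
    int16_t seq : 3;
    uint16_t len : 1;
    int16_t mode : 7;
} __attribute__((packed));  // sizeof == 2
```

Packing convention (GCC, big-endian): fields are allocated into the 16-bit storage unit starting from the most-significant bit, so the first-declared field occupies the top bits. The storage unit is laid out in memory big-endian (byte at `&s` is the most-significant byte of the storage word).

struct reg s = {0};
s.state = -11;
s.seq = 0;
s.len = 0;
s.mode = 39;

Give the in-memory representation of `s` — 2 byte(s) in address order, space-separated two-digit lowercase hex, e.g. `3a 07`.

[11+:5] state=-11 & 0x1f = 0x15; word=0xa800
[8+:3] seq=0 & 0x7 = 0x0; word=0xa800
[7+:1] len=0 & 0x1 = 0x0; word=0xa800
[0+:7] mode=39 & 0x7f = 0x27; word=0xa827
word = 0xa827 → big-endian bytes:
  [0]=0xa8  [1]=0x27

a8 27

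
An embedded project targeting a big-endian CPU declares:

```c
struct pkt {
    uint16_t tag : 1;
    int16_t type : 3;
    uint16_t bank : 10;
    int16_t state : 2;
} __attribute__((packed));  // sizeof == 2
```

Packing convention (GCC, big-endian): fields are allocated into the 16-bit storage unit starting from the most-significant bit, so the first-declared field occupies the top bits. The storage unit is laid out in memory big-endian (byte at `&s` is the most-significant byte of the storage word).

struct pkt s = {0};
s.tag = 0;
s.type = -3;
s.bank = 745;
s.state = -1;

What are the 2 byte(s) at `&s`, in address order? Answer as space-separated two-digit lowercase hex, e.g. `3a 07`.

tag:1 = 0 → 0x0 << 15 → word 0x0000
type:3 = -3 → 0x5 << 12 → word 0x5000
bank:10 = 745 → 0x2e9 << 2 → word 0x5ba4
state:2 = -1 → 0x3 << 0 → word 0x5ba7
word = 0x5ba7 → big-endian bytes:
  [0]=0x5b  [1]=0xa7

5b a7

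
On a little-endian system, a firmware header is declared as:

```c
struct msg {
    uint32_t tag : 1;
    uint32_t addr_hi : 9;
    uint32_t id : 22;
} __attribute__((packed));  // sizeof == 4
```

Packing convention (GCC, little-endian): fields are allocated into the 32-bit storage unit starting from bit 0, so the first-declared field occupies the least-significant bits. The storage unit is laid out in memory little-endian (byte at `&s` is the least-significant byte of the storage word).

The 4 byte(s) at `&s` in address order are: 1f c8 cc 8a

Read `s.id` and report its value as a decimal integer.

2274098

[0]=0x1f [1]=0xc8 [2]=0xcc [3]=0x8a (little-endian) → word 0x8accc81f
tag [0+:1] = (word>>0) & 0x1 = 1
addr_hi [1+:9] = (word>>1) & 0x1ff = 15
id [10+:22] = (word>>10) & 0x3fffff = 2274098  ←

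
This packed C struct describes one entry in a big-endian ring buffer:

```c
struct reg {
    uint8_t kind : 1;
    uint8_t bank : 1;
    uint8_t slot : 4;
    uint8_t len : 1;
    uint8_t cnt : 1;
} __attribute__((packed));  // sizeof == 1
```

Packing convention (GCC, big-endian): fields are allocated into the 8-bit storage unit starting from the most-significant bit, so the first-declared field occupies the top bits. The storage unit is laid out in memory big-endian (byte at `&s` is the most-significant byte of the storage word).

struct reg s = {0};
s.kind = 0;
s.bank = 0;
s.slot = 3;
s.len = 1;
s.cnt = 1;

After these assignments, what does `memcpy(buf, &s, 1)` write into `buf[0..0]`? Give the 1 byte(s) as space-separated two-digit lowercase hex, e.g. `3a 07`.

0f

[7+:1] kind=0 & 0x1 = 0x0; word=0x00
[6+:1] bank=0 & 0x1 = 0x0; word=0x00
[2+:4] slot=3 & 0xf = 0x3; word=0x0c
[1+:1] len=1 & 0x1 = 0x1; word=0x0e
[0+:1] cnt=1 & 0x1 = 0x1; word=0x0f
word = 0x0f → big-endian bytes:
  [0]=0x0f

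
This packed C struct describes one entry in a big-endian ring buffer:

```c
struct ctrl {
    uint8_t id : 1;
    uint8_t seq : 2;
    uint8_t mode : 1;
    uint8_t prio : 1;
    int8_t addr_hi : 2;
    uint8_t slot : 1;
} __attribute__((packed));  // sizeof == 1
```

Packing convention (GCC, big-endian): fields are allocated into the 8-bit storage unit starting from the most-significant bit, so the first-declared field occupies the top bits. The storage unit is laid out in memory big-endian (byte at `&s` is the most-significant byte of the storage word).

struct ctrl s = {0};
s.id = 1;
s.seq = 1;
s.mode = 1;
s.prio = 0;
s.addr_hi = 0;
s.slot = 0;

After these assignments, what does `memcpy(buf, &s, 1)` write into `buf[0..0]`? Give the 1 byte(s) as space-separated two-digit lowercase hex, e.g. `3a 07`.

b0

id:1 = 1 → 0x1 << 7 → word 0x80
seq:2 = 1 → 0x1 << 5 → word 0xa0
mode:1 = 1 → 0x1 << 4 → word 0xb0
prio:1 = 0 → 0x0 << 3 → word 0xb0
addr_hi:2 = 0 → 0x0 << 1 → word 0xb0
slot:1 = 0 → 0x0 << 0 → word 0xb0
word = 0xb0 → big-endian bytes:
  [0]=0xb0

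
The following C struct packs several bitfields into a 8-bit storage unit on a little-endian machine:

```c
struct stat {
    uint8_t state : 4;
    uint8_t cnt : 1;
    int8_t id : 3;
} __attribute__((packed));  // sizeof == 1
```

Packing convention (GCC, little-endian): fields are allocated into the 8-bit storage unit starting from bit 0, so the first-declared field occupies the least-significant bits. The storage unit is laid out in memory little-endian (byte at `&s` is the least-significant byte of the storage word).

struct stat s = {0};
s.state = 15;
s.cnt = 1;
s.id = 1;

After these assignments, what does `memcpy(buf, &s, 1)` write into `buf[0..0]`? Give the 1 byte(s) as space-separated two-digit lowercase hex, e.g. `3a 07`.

state (4b) val=15 bits=0xf at bit 0: 0x0f
cnt (1b) val=1 bits=0x1 at bit 4: 0x1f
id (3b) val=1 bits=0x1 at bit 5: 0x3f
word = 0x3f → little-endian bytes:
  [0]=0x3f

3f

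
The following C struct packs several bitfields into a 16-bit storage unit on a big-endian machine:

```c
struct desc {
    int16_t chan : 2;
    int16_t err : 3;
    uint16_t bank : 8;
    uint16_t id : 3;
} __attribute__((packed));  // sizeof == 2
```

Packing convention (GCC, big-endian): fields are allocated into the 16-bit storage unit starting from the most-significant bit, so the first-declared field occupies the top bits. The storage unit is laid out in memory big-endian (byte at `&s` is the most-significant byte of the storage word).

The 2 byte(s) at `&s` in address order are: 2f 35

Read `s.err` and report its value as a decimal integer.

[0]=0x2f [1]=0x35 (big-endian) → word 0x2f35
chan:2 @ bit 14 → (0x2f35>>14)&0x3 = 0x0
err:3 @ bit 11 → (0x2f35>>11)&0x7 = 0x5  ←
bank:8 @ bit 3 → (0x2f35>>3)&0xff = 0xe6
id:3 @ bit 0 → (0x2f35>>0)&0x7 = 0x5
err signed 3b, MSB=1: 5 - 8 = -3

-3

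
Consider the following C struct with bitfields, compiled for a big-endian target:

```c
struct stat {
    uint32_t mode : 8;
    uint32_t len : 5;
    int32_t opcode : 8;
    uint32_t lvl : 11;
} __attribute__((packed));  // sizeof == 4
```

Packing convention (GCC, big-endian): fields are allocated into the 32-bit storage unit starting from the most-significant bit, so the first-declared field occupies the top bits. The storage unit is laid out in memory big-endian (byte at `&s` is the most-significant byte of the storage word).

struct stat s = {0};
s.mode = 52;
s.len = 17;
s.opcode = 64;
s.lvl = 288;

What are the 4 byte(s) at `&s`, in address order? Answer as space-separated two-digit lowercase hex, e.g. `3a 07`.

mode:8 = 52 → 0x34 << 24 → word 0x34000000
len:5 = 17 → 0x11 << 19 → word 0x34880000
opcode:8 = 64 → 0x40 << 11 → word 0x348a0000
lvl:11 = 288 → 0x120 << 0 → word 0x348a0120
word = 0x348a0120 → big-endian bytes:
  [0]=0x34  [1]=0x8a  [2]=0x01  [3]=0x20

34 8a 01 20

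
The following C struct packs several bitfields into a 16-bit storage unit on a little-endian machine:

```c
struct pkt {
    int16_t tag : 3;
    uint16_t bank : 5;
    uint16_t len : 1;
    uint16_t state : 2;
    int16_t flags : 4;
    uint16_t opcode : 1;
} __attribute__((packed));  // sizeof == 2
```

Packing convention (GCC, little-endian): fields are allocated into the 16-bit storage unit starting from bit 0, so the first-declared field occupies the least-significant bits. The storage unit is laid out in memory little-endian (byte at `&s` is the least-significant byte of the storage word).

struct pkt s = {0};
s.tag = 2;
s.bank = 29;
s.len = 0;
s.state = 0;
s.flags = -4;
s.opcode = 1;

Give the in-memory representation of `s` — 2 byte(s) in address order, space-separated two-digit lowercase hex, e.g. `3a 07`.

ea e0

tag:3 = 2 → 0x2 << 0 → word 0x0002
bank:5 = 29 → 0x1d << 3 → word 0x00ea
len:1 = 0 → 0x0 << 8 → word 0x00ea
state:2 = 0 → 0x0 << 9 → word 0x00ea
flags:4 = -4 → 0xc << 11 → word 0x60ea
opcode:1 = 1 → 0x1 << 15 → word 0xe0ea
word = 0xe0ea → little-endian bytes:
  [0]=0xea  [1]=0xe0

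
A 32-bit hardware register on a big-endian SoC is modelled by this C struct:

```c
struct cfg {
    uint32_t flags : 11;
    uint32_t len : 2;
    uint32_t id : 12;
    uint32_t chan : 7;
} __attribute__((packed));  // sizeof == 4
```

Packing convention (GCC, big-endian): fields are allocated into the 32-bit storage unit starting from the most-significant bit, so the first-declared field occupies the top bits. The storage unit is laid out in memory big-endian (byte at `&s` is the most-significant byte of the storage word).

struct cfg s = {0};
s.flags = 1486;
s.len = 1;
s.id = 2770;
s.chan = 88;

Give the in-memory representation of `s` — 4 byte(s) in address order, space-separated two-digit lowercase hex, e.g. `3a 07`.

[21+:11] flags=1486 & 0x7ff = 0x5ce; word=0xb9c00000
[19+:2] len=1 & 0x3 = 0x1; word=0xb9c80000
[7+:12] id=2770 & 0xfff = 0xad2; word=0xb9cd6900
[0+:7] chan=88 & 0x7f = 0x58; word=0xb9cd6958
word = 0xb9cd6958 → big-endian bytes:
  [0]=0xb9  [1]=0xcd  [2]=0x69  [3]=0x58

b9 cd 69 58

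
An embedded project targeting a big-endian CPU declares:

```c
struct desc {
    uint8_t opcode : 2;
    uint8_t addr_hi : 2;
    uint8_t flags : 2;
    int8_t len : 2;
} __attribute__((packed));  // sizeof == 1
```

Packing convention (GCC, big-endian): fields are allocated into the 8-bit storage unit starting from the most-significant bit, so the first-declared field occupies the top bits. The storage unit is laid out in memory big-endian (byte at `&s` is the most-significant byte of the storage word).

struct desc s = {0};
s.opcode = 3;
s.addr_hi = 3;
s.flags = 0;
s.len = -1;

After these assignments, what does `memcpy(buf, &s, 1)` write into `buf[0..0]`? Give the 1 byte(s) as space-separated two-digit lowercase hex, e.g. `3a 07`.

f3

opcode:2 = 3 → 0x3 << 6 → word 0xc0
addr_hi:2 = 3 → 0x3 << 4 → word 0xf0
flags:2 = 0 → 0x0 << 2 → word 0xf0
len:2 = -1 → 0x3 << 0 → word 0xf3
word = 0xf3 → big-endian bytes:
  [0]=0xf3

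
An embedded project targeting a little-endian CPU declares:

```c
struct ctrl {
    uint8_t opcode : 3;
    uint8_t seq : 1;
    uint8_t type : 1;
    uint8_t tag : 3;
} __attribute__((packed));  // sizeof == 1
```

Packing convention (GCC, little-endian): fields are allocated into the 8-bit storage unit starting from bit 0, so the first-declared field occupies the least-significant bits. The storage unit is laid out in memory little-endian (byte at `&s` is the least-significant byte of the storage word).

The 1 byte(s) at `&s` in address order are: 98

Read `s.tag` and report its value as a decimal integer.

4

[0]=0x98 (little-endian) → word 0x98
opcode [0+:3] = (word>>0) & 0x7 = 0
seq [3+:1] = (word>>3) & 0x1 = 1
type [4+:1] = (word>>4) & 0x1 = 1
tag [5+:3] = (word>>5) & 0x7 = 4  ←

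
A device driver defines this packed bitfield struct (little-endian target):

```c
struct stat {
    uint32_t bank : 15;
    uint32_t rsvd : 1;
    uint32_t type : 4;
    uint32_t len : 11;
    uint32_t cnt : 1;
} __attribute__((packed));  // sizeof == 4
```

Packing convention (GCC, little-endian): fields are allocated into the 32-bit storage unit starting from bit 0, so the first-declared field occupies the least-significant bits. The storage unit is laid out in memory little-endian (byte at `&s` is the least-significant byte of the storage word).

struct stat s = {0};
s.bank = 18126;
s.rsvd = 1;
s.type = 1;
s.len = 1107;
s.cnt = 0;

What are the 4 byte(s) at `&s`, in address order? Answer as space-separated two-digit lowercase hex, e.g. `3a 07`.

ce c6 31 45

bank:15 = 18126 → 0x46ce << 0 → word 0x000046ce
rsvd:1 = 1 → 0x1 << 15 → word 0x0000c6ce
type:4 = 1 → 0x1 << 16 → word 0x0001c6ce
len:11 = 1107 → 0x453 << 20 → word 0x4531c6ce
cnt:1 = 0 → 0x0 << 31 → word 0x4531c6ce
word = 0x4531c6ce → little-endian bytes:
  [0]=0xce  [1]=0xc6  [2]=0x31  [3]=0x45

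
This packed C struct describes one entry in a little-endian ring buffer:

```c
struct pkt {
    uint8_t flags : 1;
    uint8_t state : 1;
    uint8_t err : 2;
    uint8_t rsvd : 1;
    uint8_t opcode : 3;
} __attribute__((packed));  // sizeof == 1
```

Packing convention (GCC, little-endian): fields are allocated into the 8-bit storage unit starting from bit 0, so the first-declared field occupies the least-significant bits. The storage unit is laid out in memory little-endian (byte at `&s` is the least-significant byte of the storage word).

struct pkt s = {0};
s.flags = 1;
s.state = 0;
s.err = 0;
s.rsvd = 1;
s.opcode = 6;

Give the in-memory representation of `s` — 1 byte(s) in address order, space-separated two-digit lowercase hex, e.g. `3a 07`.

flags (1b) val=1 bits=0x1 at bit 0: 0x01
state (1b) val=0 bits=0x0 at bit 1: 0x01
err (2b) val=0 bits=0x0 at bit 2: 0x01
rsvd (1b) val=1 bits=0x1 at bit 4: 0x11
opcode (3b) val=6 bits=0x6 at bit 5: 0xd1
word = 0xd1 → little-endian bytes:
  [0]=0xd1

d1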